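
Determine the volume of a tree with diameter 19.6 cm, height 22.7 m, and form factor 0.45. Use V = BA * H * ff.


(D/200)^2 = (19.6/200)^2 = 0.098^2 = 0.009604
BA = 3.141593 * 0.009604 = 0.0301719 m^2
V = 0.0301719 * 22.7 * 0.45 = 0.308206 ≈ 0.308 m^3

0.308 m^3


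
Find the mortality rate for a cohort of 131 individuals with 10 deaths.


Mortality rate = 10 / 131 = 0.076336 ≈ 0.0763

0.0763


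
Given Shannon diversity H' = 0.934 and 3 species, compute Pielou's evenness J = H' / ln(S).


ln(3) = 1.09861
J = H' / ln(S) = 0.934 / 1.09861 = 0.850165 ≈ 0.8502

0.8502


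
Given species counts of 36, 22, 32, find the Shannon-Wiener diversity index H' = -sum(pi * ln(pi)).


Total N = 36 + 22 + 32 = 90
Per-species terms:
  p = 36/90 = 0.400000; ln(p) = -0.916291; p*ln(p) = 0.400000 * (-0.916291) = -0.366516
  p = 22/90 = 0.244444; ln(p) = -1.408769; p*ln(p) = 0.244444 * (-1.408769) = -0.344365
  p = 32/90 = 0.355556; ln(p) = -1.034073; p*ln(p) = 0.355556 * (-1.034073) = -0.367671
sum(p*ln(p)) = (-0.366516) + (-0.344365) + (-0.367671) = -1.078552
H' = -(-1.078552) = 1.078552 ≈ 1.0786

1.0786


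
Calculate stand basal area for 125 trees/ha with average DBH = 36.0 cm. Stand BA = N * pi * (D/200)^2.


(D/200)^2 = (36.0/200)^2 = 0.18^2 = 0.0324
Individual BA = 3.141593 * 0.0324 = 0.101788 m^2
Stand BA = 125 * 0.101788 = 12.7235 ≈ 12.72 m^2/ha

12.72 m^2/ha


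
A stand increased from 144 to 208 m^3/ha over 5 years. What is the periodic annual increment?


PAI = (V2 - V1) / period = (208 - 144) / 5 = 64 / 5 = 12.80 m^3/ha/yr

12.80 m^3/ha/yr


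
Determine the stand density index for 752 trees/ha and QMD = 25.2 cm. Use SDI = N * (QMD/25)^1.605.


QMD/25 = 25.2/25 = 1.008
(1.008)^1.605 = exp(1.605 * ln(1.008)) = exp(1.605 * 0.00796817) = exp(0.0127889) = 1.01287
SDI = 752 * 1.01287 = 761.678 ≈ 762

762


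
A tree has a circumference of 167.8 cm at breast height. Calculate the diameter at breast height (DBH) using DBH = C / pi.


DBH = C / pi = 167.8 / 3.141593 = 53.4124 ≈ 53.41 cm

53.41 cm


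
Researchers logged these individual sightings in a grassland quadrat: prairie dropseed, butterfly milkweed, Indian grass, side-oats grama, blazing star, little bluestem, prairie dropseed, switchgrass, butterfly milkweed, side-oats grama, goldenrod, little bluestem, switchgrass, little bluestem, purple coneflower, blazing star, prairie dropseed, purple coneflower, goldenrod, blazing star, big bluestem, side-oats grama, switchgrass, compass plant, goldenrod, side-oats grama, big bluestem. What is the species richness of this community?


Total individuals logged = 27
Distinct species (count of individuals): prairie dropseed (3), butterfly milkweed (2), Indian grass (1), side-oats grama (4), blazing star (3), little bluestem (3), switchgrass (3), goldenrod (3), purple coneflower (2), big bluestem (2), compass plant (1)
Species richness = number of distinct species = 11

11


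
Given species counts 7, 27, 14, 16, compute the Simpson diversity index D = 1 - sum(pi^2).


Total N = 7 + 27 + 14 + 16 = 64
Per-species terms:
  p = 7/64 = 0.109375; p^2 = 0.109375^2 = 0.011963
  p = 27/64 = 0.421875; p^2 = 0.421875^2 = 0.177979
  p = 14/64 = 0.218750; p^2 = 0.218750^2 = 0.047852
  p = 16/64 = 0.250000; p^2 = 0.250000^2 = 0.062500
sum(p^2) = 0.011963 + 0.177979 + 0.047852 + 0.062500 = 0.300294
D = 1 - 0.300294 = 0.699706 ≈ 0.6997

0.6997


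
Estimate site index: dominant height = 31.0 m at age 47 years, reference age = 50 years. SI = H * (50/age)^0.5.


50/47 = 1.06383
(1.06383)^0.5 = 1.03142
SI = 31.0 * 1.03142 = 31.9740 ≈ 32.0 m

32.0 m


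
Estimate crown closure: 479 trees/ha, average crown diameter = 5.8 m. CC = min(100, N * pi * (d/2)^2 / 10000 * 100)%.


(d/2)^2 = (5.8/2)^2 = 2.9^2 = 8.41
Crown area = 3.141593 * 8.41 = 26.4208 m^2
N * area / 10000 * 100 = 479 * 26.4208 / 10000 * 100 = 126.556
CC = min(100, 126.556) = 100%

100%


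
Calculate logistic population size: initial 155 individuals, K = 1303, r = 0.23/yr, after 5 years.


(K - N0)/N0 = (1303 - 155)/155 = 1148/155 = 7.40645
r*t = 0.23 * 5 = 1.15; exp(-1.15) = 0.316637
7.40645 * 0.316637 = 2.34516
1 + 2.34516 = 3.34516
N = 1303 / 3.34516 = 389.518 ≈ 390

390


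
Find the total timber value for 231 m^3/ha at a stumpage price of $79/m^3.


Value = 231 * 79 = $18249/ha

$18249/ha


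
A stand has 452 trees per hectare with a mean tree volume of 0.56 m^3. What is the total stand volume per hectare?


V_stand = 452 * 0.56 = 253.12 ≈ 253.1 m^3/ha

253.1 m^3/ha


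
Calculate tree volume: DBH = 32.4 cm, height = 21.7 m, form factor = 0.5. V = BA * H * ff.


(D/200)^2 = (32.4/200)^2 = 0.162^2 = 0.026244
BA = 3.141593 * 0.026244 = 0.0824480 m^2
V = 0.0824480 * 21.7 * 0.5 = 0.894561 ≈ 0.895 m^3

0.895 m^3


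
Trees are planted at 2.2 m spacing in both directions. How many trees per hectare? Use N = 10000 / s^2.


N = 10000 / 2.2^2 = 10000 / 4.84 = 2066.12 ≈ 2066 trees/ha

2066 trees/ha


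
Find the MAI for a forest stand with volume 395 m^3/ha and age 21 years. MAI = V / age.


MAI = 395 / 21 = 18.8095 ≈ 18.81 m^3/ha/yr

18.81 m^3/ha/yr


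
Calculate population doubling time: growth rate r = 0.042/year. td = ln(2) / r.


td = ln(2) / 0.042 = 0.693147 / 0.042 = 16.5035 ≈ 16.5 years

16.5 years


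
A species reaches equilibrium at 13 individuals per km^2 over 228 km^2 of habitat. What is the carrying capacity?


K = 13 * 228 = 2964 individuals

2964 individuals


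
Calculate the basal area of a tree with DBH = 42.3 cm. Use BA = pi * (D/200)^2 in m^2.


D/200 = 42.3/200 = 0.2115 m
(D/200)^2 = 0.2115^2 = 0.04473225
BA = 3.141593 * 0.04473225 = 0.140531 ≈ 0.1405 m^2

0.1405 m^2


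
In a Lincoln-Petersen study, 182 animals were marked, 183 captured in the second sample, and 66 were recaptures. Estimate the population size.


N = M * C / R = 182 * 183 / 66 = 33306 / 66 = 504.64 ≈ 505

505 individuals


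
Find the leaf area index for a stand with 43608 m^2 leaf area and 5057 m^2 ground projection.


LAI = 43608 / 5057 = 8.6233 ≈ 8.62

8.62


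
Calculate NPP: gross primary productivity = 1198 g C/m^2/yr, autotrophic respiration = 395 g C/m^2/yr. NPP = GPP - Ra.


NPP = GPP - Ra = 1198 - 395 = 803 g C/m^2/yr

803 g C/m^2/yr


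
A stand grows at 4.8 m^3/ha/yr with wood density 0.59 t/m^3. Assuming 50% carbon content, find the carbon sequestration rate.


C = 4.8 * 0.59 * 0.5 = 1.416 ≈ 1.42 t C/ha/yr

1.42 t C/ha/yr


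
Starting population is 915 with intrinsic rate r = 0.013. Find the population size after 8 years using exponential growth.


r*t = 0.013 * 8 = 0.104
exp(0.104) = 1.10960
N = 915 * 1.10960 = 1015.28 ≈ 1015

1015


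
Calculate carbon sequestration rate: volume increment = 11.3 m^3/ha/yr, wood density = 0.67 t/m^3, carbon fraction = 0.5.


C = 11.3 * 0.67 * 0.5 = 3.7855 ≈ 3.79 t C/ha/yr

3.79 t C/ha/yr


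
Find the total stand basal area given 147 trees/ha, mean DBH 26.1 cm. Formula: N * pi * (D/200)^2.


(D/200)^2 = (26.1/200)^2 = 0.1305^2 = 0.01703025
Individual BA = 3.141593 * 0.01703025 = 0.0535021 m^2
Stand BA = 147 * 0.0535021 = 7.86481 ≈ 7.86 m^2/ha

7.86 m^2/ha


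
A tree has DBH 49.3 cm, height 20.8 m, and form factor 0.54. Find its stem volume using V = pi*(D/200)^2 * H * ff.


(D/200)^2 = (49.3/200)^2 = 0.2465^2 = 0.06076225
BA = 3.141593 * 0.06076225 = 0.190890 m^2
V = 0.190890 * 20.8 * 0.54 = 2.14408 ≈ 2.144 m^3

2.144 m^3


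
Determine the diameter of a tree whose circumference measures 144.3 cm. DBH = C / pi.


DBH = C / pi = 144.3 / 3.141593 = 45.9321 ≈ 45.93 cm

45.93 cm


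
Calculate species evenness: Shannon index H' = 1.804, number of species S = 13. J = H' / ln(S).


ln(13) = 2.56495
J = H' / ln(S) = 1.804 / 2.56495 = 0.703328 ≈ 0.7033

0.7033


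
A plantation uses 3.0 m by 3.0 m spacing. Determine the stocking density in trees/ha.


N = 10000 / 3.0^2 = 10000 / 9 = 1111.11 ≈ 1111 trees/ha

1111 trees/ha


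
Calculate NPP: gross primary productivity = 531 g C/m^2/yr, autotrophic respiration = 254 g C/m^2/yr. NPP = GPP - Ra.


NPP = GPP - Ra = 531 - 254 = 277 g C/m^2/yr

277 g C/m^2/yr


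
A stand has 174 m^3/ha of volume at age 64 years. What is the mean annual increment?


MAI = 174 / 64 = 2.7188 ≈ 2.72 m^3/ha/yr

2.72 m^3/ha/yr


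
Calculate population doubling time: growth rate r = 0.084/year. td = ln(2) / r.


td = ln(2) / 0.084 = 0.693147 / 0.084 = 8.25175 ≈ 8.3 years

8.3 years


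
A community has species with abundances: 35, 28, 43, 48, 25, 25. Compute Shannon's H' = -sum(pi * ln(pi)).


Total N = 35 + 28 + 43 + 48 + 25 + 25 = 204
Per-species terms:
  p = 35/204 = 0.171569; ln(p) = -1.762770; p*ln(p) = 0.171569 * (-1.762770) = -0.302437
  p = 28/204 = 0.137255; ln(p) = -1.985915; p*ln(p) = 0.137255 * (-1.985915) = -0.272577
  p = 43/204 = 0.210784; ln(p) = -1.556921; p*ln(p) = 0.210784 * (-1.556921) = -0.328174
  p = 48/204 = 0.235294; ln(p) = -1.446919; p*ln(p) = 0.235294 * (-1.446919) = -0.340451
  p = 25/204 = 0.122549; ln(p) = -2.099244; p*ln(p) = 0.122549 * (-2.099244) = -0.257260
  p = 25/204 = 0.122549; ln(p) = -2.099244; p*ln(p) = 0.122549 * (-2.099244) = -0.257260
sum(p*ln(p)) = (-0.302437) + (-0.272577) + (-0.328174) + (-0.340451) + (-0.257260) + (-0.257260) = -1.758159
H' = -(-1.758159) = 1.758159 ≈ 1.7582

1.7582


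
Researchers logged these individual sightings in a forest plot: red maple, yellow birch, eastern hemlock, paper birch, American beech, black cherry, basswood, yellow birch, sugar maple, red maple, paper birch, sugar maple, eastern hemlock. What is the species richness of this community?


Total individuals logged = 13
Distinct species (count of individuals): red maple (2), yellow birch (2), eastern hemlock (2), paper birch (2), American beech (1), black cherry (1), basswood (1), sugar maple (2)
Species richness = number of distinct species = 8

8


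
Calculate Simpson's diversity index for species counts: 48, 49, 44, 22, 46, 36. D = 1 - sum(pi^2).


Total N = 48 + 49 + 44 + 22 + 46 + 36 = 245
Per-species terms:
  p = 48/245 = 0.195918; p^2 = 0.195918^2 = 0.038384
  p = 49/245 = 0.200000; p^2 = 0.200000^2 = 0.040000
  p = 44/245 = 0.179592; p^2 = 0.179592^2 = 0.032253
  p = 22/245 = 0.089796; p^2 = 0.089796^2 = 0.008063
  p = 46/245 = 0.187755; p^2 = 0.187755^2 = 0.035252
  p = 36/245 = 0.146939; p^2 = 0.146939^2 = 0.021591
sum(p^2) = 0.038384 + 0.040000 + 0.032253 + 0.008063 + 0.035252 + 0.021591 = 0.175543
D = 1 - 0.175543 = 0.824457 ≈ 0.8245

0.8245


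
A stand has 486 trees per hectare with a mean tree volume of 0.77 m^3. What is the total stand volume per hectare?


V_stand = 486 * 0.77 = 374.22 ≈ 374.2 m^3/ha

374.2 m^3/ha


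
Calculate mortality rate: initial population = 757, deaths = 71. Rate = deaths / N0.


Mortality rate = 71 / 757 = 0.093791 ≈ 0.0938

0.0938


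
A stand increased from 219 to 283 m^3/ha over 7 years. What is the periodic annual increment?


PAI = (V2 - V1) / period = (283 - 219) / 7 = 64 / 7 = 9.1429 ≈ 9.14 m^3/ha/yr

9.14 m^3/ha/yr


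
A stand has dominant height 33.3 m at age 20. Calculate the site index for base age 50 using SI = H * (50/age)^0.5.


50/20 = 2.50000
(2.50000)^0.5 = 1.58114
SI = 33.3 * 1.58114 = 52.6520 ≈ 52.7 m

52.7 m


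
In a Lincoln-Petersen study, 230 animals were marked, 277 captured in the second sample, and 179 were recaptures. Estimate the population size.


N = M * C / R = 230 * 277 / 179 = 63710 / 179 = 355.92 ≈ 356

356 individuals


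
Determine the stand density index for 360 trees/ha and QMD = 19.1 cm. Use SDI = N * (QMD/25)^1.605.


QMD/25 = 19.1/25 = 0.764
(0.764)^1.605 = exp(1.605 * ln(0.764)) = exp(1.605 * (-0.269187)) = exp(-0.432045) = 0.649180
SDI = 360 * 0.649180 = 233.705 ≈ 234

234


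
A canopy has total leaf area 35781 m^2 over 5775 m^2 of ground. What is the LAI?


LAI = 35781 / 5775 = 6.1958 ≈ 6.20

6.20


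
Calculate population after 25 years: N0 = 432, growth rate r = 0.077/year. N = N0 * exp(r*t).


r*t = 0.077 * 25 = 1.925
exp(1.925) = 6.85515
N = 432 * 6.85515 = 2961.42 ≈ 2961

2961


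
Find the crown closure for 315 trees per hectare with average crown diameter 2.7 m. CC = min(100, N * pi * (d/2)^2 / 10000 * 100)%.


(d/2)^2 = (2.7/2)^2 = 1.35^2 = 1.8225
Crown area = 3.141593 * 1.8225 = 5.72555 m^2
N * area / 10000 * 100 = 315 * 5.72555 / 10000 * 100 = 18.0355
CC = min(100, 18.0355) = 18.0355 ≈ 18.0%

18.0%


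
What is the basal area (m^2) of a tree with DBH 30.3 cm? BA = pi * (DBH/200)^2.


D/200 = 30.3/200 = 0.1515 m
(D/200)^2 = 0.1515^2 = 0.02295225
BA = 3.141593 * 0.02295225 = 0.0721066 ≈ 0.0721 m^2

0.0721 m^2


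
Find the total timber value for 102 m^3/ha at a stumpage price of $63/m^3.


Value = 102 * 63 = $6426/ha

$6426/ha


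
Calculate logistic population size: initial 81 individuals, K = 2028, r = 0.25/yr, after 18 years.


(K - N0)/N0 = (2028 - 81)/81 = 1947/81 = 24.0370
r*t = 0.25 * 18 = 4.5; exp(-4.5) = 0.0111090
24.0370 * 0.0111090 = 0.267027
1 + 0.267027 = 1.26703
N = 2028 / 1.26703 = 1600.59 ≈ 1601

1601


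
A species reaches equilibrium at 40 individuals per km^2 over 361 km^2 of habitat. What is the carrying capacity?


K = 40 * 361 = 14440 individuals

14440 individuals


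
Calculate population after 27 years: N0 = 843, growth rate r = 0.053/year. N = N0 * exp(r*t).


r*t = 0.053 * 27 = 1.431
exp(1.431) = 4.18288
N = 843 * 4.18288 = 3526.17 ≈ 3526

3526


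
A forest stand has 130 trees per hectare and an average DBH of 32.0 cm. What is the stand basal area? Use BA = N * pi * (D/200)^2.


(D/200)^2 = (32.0/200)^2 = 0.16^2 = 0.0256
Individual BA = 3.141593 * 0.0256 = 0.0804248 m^2
Stand BA = 130 * 0.0804248 = 10.4552 ≈ 10.46 m^2/ha

10.46 m^2/ha


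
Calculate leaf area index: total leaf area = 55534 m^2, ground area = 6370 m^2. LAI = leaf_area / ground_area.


LAI = 55534 / 6370 = 8.7181 ≈ 8.72

8.72


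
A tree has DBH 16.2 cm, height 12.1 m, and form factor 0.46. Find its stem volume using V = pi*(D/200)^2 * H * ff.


(D/200)^2 = (16.2/200)^2 = 0.081^2 = 0.006561
BA = 3.141593 * 0.006561 = 0.0206120 m^2
V = 0.0206120 * 12.1 * 0.46 = 0.114726 ≈ 0.115 m^3

0.115 m^3


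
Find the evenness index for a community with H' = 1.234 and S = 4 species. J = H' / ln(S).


ln(4) = 1.38629
J = H' / ln(S) = 1.234 / 1.38629 = 0.890146 ≈ 0.8901

0.8901


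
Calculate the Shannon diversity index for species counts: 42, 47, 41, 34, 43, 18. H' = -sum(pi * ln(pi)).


Total N = 42 + 47 + 41 + 34 + 43 + 18 = 225
Per-species terms:
  p = 42/225 = 0.186667; ln(p) = -1.678429; p*ln(p) = 0.186667 * (-1.678429) = -0.313307
  p = 47/225 = 0.208889; ln(p) = -1.565952; p*ln(p) = 0.208889 * (-1.565952) = -0.327110
  p = 41/225 = 0.182222; ln(p) = -1.702530; p*ln(p) = 0.182222 * (-1.702530) = -0.310238
  p = 34/225 = 0.151111; ln(p) = -1.889741; p*ln(p) = 0.151111 * (-1.889741) = -0.285561
  p = 43/225 = 0.191111; ln(p) = -1.654901; p*ln(p) = 0.191111 * (-1.654901) = -0.316270
  p = 18/225 = 0.080000; ln(p) = -2.525729; p*ln(p) = 0.080000 * (-2.525729) = -0.202058
sum(p*ln(p)) = (-0.313307) + (-0.327110) + (-0.310238) + (-0.285561) + (-0.316270) + (-0.202058) = -1.754544
H' = -(-1.754544) = 1.754544 ≈ 1.7545

1.7545


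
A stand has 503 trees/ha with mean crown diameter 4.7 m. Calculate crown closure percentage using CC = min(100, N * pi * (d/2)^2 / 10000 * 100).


(d/2)^2 = (4.7/2)^2 = 2.35^2 = 5.5225
Crown area = 3.141593 * 5.5225 = 17.3494 m^2
N * area / 10000 * 100 = 503 * 17.3494 / 10000 * 100 = 87.2675
CC = min(100, 87.2675) = 87.2675 ≈ 87.3%

87.3%


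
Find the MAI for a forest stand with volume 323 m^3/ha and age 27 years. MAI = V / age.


MAI = 323 / 27 = 11.9630 ≈ 11.96 m^3/ha/yr

11.96 m^3/ha/yr


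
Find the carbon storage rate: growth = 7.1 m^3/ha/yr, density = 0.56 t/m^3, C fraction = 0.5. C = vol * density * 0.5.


C = 7.1 * 0.56 * 0.5 = 1.988 ≈ 1.99 t C/ha/yr

1.99 t C/ha/yr


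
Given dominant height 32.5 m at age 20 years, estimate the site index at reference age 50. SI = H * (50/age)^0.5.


50/20 = 2.50000
(2.50000)^0.5 = 1.58114
SI = 32.5 * 1.58114 = 51.3871 ≈ 51.4 m

51.4 m


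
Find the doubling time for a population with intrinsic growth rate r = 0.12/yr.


td = ln(2) / 0.12 = 0.693147 / 0.12 = 5.77623 ≈ 5.8 years

5.8 years


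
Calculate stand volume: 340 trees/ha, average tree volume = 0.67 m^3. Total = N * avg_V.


V_stand = 340 * 0.67 = 227.8 m^3/ha

227.8 m^3/ha


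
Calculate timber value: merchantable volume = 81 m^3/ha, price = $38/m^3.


Value = 81 * 38 = $3078/ha

$3078/ha


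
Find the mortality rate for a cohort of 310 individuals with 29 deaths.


Mortality rate = 29 / 310 = 0.093548 ≈ 0.0935

0.0935


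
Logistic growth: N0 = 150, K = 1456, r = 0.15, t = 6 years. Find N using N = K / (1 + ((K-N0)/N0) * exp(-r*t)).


(K - N0)/N0 = (1456 - 150)/150 = 1306/150 = 8.70667
r*t = 0.15 * 6 = 0.9; exp(-0.9) = 0.406570
8.70667 * 0.406570 = 3.53987
1 + 3.53987 = 4.53987
N = 1456 / 4.53987 = 320.714 ≈ 321

321


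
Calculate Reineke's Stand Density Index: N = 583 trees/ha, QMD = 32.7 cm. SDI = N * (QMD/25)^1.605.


QMD/25 = 32.7/25 = 1.308
(1.308)^1.605 = exp(1.605 * ln(1.308)) = exp(1.605 * 0.268499) = exp(0.430941) = 1.53870
SDI = 583 * 1.53870 = 897.062 ≈ 897

897


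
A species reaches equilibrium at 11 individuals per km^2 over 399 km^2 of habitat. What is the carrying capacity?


K = 11 * 399 = 4389 individuals

4389 individuals


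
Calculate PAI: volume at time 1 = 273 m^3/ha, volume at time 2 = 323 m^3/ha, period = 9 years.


PAI = (V2 - V1) / period = (323 - 273) / 9 = 50 / 9 = 5.5556 ≈ 5.56 m^3/ha/yr

5.56 m^3/ha/yr


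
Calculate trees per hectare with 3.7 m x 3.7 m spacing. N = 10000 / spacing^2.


N = 10000 / 3.7^2 = 10000 / 13.69 = 730.460 ≈ 730 trees/ha

730 trees/ha


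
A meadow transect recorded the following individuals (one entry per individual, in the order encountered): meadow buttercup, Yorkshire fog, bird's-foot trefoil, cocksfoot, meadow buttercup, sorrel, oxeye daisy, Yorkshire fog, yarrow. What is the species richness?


Total individuals logged = 9
Distinct species (count of individuals): meadow buttercup (2), Yorkshire fog (2), bird's-foot trefoil (1), cocksfoot (1), sorrel (1), oxeye daisy (1), yarrow (1)
Species richness = number of distinct species = 7

7


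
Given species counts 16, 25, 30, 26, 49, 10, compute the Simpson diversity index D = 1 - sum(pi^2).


Total N = 16 + 25 + 30 + 26 + 49 + 10 = 156
Per-species terms:
  p = 16/156 = 0.102564; p^2 = 0.102564^2 = 0.010519
  p = 25/156 = 0.160256; p^2 = 0.160256^2 = 0.025682
  p = 30/156 = 0.192308; p^2 = 0.192308^2 = 0.036982
  p = 26/156 = 0.166667; p^2 = 0.166667^2 = 0.027778
  p = 49/156 = 0.314103; p^2 = 0.314103^2 = 0.098661
  p = 10/156 = 0.064103; p^2 = 0.064103^2 = 0.004109
sum(p^2) = 0.010519 + 0.025682 + 0.036982 + 0.027778 + 0.098661 + 0.004109 = 0.203731
D = 1 - 0.203731 = 0.796269 ≈ 0.7963

0.7963


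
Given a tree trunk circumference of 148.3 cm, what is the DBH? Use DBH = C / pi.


DBH = C / pi = 148.3 / 3.141593 = 47.2054 ≈ 47.21 cm

47.21 cm


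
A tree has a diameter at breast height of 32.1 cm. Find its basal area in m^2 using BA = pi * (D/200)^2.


D/200 = 32.1/200 = 0.1605 m
(D/200)^2 = 0.1605^2 = 0.02576025
BA = 3.141593 * 0.02576025 = 0.0809282 ≈ 0.0809 m^2

0.0809 m^2


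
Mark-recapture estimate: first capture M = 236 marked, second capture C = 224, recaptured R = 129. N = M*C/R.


N = M * C / R = 236 * 224 / 129 = 52864 / 129 = 409.80 ≈ 410

410 individuals


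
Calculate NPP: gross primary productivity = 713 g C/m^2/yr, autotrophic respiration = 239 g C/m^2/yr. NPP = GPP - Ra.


NPP = GPP - Ra = 713 - 239 = 474 g C/m^2/yr

474 g C/m^2/yr


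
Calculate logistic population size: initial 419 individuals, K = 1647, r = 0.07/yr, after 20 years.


(K - N0)/N0 = (1647 - 419)/419 = 1228/419 = 2.93079
r*t = 0.07 * 20 = 1.4; exp(-1.4) = 0.246597
2.93079 * 0.246597 = 0.722724
1 + 0.722724 = 1.72272
N = 1647 / 1.72272 = 956.046 ≈ 956

956


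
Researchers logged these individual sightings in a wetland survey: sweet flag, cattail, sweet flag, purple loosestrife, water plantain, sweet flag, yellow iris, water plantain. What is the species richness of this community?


Total individuals logged = 8
Distinct species (count of individuals): sweet flag (3), cattail (1), purple loosestrife (1), water plantain (2), yellow iris (1)
Species richness = number of distinct species = 5

5


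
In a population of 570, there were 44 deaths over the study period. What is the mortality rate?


Mortality rate = 44 / 570 = 0.077193 ≈ 0.0772

0.0772


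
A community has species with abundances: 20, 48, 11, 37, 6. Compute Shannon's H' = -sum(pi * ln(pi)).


Total N = 20 + 48 + 11 + 37 + 6 = 122
Per-species terms:
  p = 20/122 = 0.163934; ln(p) = -1.808291; p*ln(p) = 0.163934 * (-1.808291) = -0.296440
  p = 48/122 = 0.393443; ln(p) = -0.932819; p*ln(p) = 0.393443 * (-0.932819) = -0.367011
  p = 11/122 = 0.090164; ln(p) = -2.406125; p*ln(p) = 0.090164 * (-2.406125) = -0.216946
  p = 37/122 = 0.303279; ln(p) = -1.193102; p*ln(p) = 0.303279 * (-1.193102) = -0.361843
  p = 6/122 = 0.049180; ln(p) = -3.012268; p*ln(p) = 0.049180 * (-3.012268) = -0.148143
sum(p*ln(p)) = (-0.296440) + (-0.367011) + (-0.216946) + (-0.361843) + (-0.148143) = -1.390383
H' = -(-1.390383) = 1.390383 ≈ 1.3904

1.3904


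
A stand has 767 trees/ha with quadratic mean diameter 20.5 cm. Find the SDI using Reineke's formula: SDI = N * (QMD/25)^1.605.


QMD/25 = 20.5/25 = 0.82
(0.82)^1.605 = exp(1.605 * ln(0.82)) = exp(1.605 * (-0.198451)) = exp(-0.318514) = 0.727229
SDI = 767 * 0.727229 = 557.785 ≈ 558

558


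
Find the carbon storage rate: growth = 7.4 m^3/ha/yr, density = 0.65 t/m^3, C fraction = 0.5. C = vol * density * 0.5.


C = 7.4 * 0.65 * 0.5 = 2.405 ≈ 2.41 t C/ha/yr

2.41 t C/ha/yr


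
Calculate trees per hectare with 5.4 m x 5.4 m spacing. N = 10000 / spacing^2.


N = 10000 / 5.4^2 = 10000 / 29.16 = 342.936 ≈ 343 trees/ha

343 trees/ha


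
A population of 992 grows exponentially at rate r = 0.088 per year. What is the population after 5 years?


r*t = 0.088 * 5 = 0.44
exp(0.44) = 1.55271
N = 992 * 1.55271 = 1540.29 ≈ 1540

1540


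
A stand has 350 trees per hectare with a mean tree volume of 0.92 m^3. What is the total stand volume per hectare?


V_stand = 350 * 0.92 = 322.0 m^3/ha

322.0 m^3/ha


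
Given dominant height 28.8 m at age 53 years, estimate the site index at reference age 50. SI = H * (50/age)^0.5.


50/53 = 0.943396
(0.943396)^0.5 = 0.971286
SI = 28.8 * 0.971286 = 27.9730 ≈ 28.0 m

28.0 m


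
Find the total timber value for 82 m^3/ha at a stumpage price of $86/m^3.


Value = 82 * 86 = $7052/ha

$7052/ha


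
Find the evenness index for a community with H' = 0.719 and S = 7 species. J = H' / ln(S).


ln(7) = 1.94591
J = H' / ln(S) = 0.719 / 1.94591 = 0.369493 ≈ 0.3695

0.3695


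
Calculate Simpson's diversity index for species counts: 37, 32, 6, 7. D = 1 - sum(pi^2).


Total N = 37 + 32 + 6 + 7 = 82
Per-species terms:
  p = 37/82 = 0.451220; p^2 = 0.451220^2 = 0.203599
  p = 32/82 = 0.390244; p^2 = 0.390244^2 = 0.152290
  p = 6/82 = 0.073171; p^2 = 0.073171^2 = 0.005354
  p = 7/82 = 0.085366; p^2 = 0.085366^2 = 0.007287
sum(p^2) = 0.203599 + 0.152290 + 0.005354 + 0.007287 = 0.368530
D = 1 - 0.368530 = 0.631470 ≈ 0.6315

0.6315


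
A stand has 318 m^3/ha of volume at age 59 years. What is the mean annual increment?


MAI = 318 / 59 = 5.3898 ≈ 5.39 m^3/ha/yr

5.39 m^3/ha/yr


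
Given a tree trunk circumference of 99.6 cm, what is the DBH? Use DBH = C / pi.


DBH = C / pi = 99.6 / 3.141593 = 31.7037 ≈ 31.70 cm

31.70 cm


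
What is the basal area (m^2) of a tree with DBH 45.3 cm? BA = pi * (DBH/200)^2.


D/200 = 45.3/200 = 0.2265 m
(D/200)^2 = 0.2265^2 = 0.05130225
BA = 3.141593 * 0.05130225 = 0.161171 ≈ 0.1612 m^2

0.1612 m^2


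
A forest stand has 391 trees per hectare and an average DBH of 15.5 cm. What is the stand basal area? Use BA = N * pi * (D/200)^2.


(D/200)^2 = (15.5/200)^2 = 0.0775^2 = 0.00600625
Individual BA = 3.141593 * 0.00600625 = 0.0188692 m^2
Stand BA = 391 * 0.0188692 = 7.37786 ≈ 7.38 m^2/ha

7.38 m^2/ha


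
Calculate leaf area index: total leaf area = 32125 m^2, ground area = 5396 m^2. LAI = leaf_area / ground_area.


LAI = 32125 / 5396 = 5.9535 ≈ 5.95

5.95


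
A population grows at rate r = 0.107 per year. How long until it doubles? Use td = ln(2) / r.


td = ln(2) / 0.107 = 0.693147 / 0.107 = 6.47801 ≈ 6.5 years

6.5 years


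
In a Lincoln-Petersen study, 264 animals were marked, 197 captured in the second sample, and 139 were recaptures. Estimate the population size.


N = M * C / R = 264 * 197 / 139 = 52008 / 139 = 374.16 ≈ 374

374 individuals


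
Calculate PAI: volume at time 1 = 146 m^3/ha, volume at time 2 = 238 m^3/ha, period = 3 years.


PAI = (V2 - V1) / period = (238 - 146) / 3 = 92 / 3 = 30.6667 ≈ 30.67 m^3/ha/yr

30.67 m^3/ha/yr


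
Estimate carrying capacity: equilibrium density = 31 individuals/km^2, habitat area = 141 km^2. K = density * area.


K = 31 * 141 = 4371 individuals

4371 individuals


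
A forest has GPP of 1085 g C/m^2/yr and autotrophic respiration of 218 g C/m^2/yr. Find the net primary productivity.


NPP = GPP - Ra = 1085 - 218 = 867 g C/m^2/yr

867 g C/m^2/yr


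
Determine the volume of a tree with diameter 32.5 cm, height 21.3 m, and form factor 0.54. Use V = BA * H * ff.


(D/200)^2 = (32.5/200)^2 = 0.1625^2 = 0.02640625
BA = 3.141593 * 0.02640625 = 0.0829577 m^2
V = 0.0829577 * 21.3 * 0.54 = 0.954179 ≈ 0.954 m^3

0.954 m^3


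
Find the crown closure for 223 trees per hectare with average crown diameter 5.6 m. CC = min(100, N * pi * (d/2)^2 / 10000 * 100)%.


(d/2)^2 = (5.6/2)^2 = 2.8^2 = 7.84
Crown area = 3.141593 * 7.84 = 24.6301 m^2
N * area / 10000 * 100 = 223 * 24.6301 / 10000 * 100 = 54.9251
CC = min(100, 54.9251) = 54.9251 ≈ 54.9%

54.9%


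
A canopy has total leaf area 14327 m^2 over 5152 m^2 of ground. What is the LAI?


LAI = 14327 / 5152 = 2.7809 ≈ 2.78

2.78


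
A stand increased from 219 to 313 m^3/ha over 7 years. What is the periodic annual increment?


PAI = (V2 - V1) / period = (313 - 219) / 7 = 94 / 7 = 13.4286 ≈ 13.43 m^3/ha/yr

13.43 m^3/ha/yr


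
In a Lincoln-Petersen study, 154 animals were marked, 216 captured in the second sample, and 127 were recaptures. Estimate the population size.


N = M * C / R = 154 * 216 / 127 = 33264 / 127 = 261.92 ≈ 262

262 individuals


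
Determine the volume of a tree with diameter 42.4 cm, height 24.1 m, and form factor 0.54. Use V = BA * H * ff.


(D/200)^2 = (42.4/200)^2 = 0.212^2 = 0.044944
BA = 3.141593 * 0.044944 = 0.141196 m^2
V = 0.141196 * 24.1 * 0.54 = 1.83752 ≈ 1.838 m^3

1.838 m^3


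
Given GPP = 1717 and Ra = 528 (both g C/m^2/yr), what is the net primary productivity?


NPP = GPP - Ra = 1717 - 528 = 1189 g C/m^2/yr

1189 g C/m^2/yr


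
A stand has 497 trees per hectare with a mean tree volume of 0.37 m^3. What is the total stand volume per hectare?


V_stand = 497 * 0.37 = 183.89 ≈ 183.9 m^3/ha

183.9 m^3/ha


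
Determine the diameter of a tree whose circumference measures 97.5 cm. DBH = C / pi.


DBH = C / pi = 97.5 / 3.141593 = 31.0352 ≈ 31.04 cm

31.04 cm


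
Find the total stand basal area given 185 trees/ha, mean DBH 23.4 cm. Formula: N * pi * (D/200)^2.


(D/200)^2 = (23.4/200)^2 = 0.117^2 = 0.013689
Individual BA = 3.141593 * 0.013689 = 0.0430053 m^2
Stand BA = 185 * 0.0430053 = 7.95598 ≈ 7.96 m^2/ha

7.96 m^2/ha


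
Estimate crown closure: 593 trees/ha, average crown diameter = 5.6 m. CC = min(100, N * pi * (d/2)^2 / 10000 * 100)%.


(d/2)^2 = (5.6/2)^2 = 2.8^2 = 7.84
Crown area = 3.141593 * 7.84 = 24.6301 m^2
N * area / 10000 * 100 = 593 * 24.6301 / 10000 * 100 = 146.056
CC = min(100, 146.056) = 100%

100%


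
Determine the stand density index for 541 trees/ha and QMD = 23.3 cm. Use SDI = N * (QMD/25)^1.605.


QMD/25 = 23.3/25 = 0.932
(0.932)^1.605 = exp(1.605 * ln(0.932)) = exp(1.605 * (-0.0704225)) = exp(-0.113028) = 0.893126
SDI = 541 * 0.893126 = 483.181 ≈ 483

483


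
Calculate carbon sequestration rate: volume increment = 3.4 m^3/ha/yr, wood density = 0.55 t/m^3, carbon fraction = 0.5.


C = 3.4 * 0.55 * 0.5 = 0.935 ≈ 0.94 t C/ha/yr

0.94 t C/ha/yr


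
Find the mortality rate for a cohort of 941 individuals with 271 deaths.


Mortality rate = 271 / 941 = 0.287991 ≈ 0.2880

0.2880


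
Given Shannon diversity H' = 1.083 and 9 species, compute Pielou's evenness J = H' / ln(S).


ln(9) = 2.19722
J = H' / ln(S) = 1.083 / 2.19722 = 0.492896 ≈ 0.4929

0.4929


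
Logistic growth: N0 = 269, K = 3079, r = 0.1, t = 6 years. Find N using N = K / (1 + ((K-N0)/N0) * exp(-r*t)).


(K - N0)/N0 = (3079 - 269)/269 = 2810/269 = 10.4461
r*t = 0.1 * 6 = 0.6; exp(-0.6) = 0.548812
10.4461 * 0.548812 = 5.73295
1 + 5.73295 = 6.73295
N = 3079 / 6.73295 = 457.303 ≈ 457

457


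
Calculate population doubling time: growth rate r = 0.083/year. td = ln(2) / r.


td = ln(2) / 0.083 = 0.693147 / 0.083 = 8.35117 ≈ 8.4 years

8.4 years


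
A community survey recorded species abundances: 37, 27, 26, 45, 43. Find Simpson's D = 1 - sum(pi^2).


Total N = 37 + 27 + 26 + 45 + 43 = 178
Per-species terms:
  p = 37/178 = 0.207865; p^2 = 0.207865^2 = 0.043208
  p = 27/178 = 0.151685; p^2 = 0.151685^2 = 0.023008
  p = 26/178 = 0.146067; p^2 = 0.146067^2 = 0.021336
  p = 45/178 = 0.252809; p^2 = 0.252809^2 = 0.063912
  p = 43/178 = 0.241573; p^2 = 0.241573^2 = 0.058358
sum(p^2) = 0.043208 + 0.023008 + 0.021336 + 0.063912 + 0.058358 = 0.209822
D = 1 - 0.209822 = 0.790178 ≈ 0.7902

0.7902


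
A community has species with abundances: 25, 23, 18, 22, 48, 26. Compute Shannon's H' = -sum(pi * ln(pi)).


Total N = 25 + 23 + 18 + 22 + 48 + 26 = 162
Per-species terms:
  p = 25/162 = 0.154321; ln(p) = -1.868720; p*ln(p) = 0.154321 * (-1.868720) = -0.288383
  p = 23/162 = 0.141975; ln(p) = -1.952104; p*ln(p) = 0.141975 * (-1.952104) = -0.277150
  p = 18/162 = 0.111111; ln(p) = -2.197226; p*ln(p) = 0.111111 * (-2.197226) = -0.244136
  p = 22/162 = 0.135802; ln(p) = -1.996557; p*ln(p) = 0.135802 * (-1.996557) = -0.271136
  p = 48/162 = 0.296296; ln(p) = -1.216396; p*ln(p) = 0.296296 * (-1.216396) = -0.360413
  p = 26/162 = 0.160494; ln(p) = -1.829499; p*ln(p) = 0.160494 * (-1.829499) = -0.293624
sum(p*ln(p)) = (-0.288383) + (-0.277150) + (-0.244136) + (-0.271136) + (-0.360413) + (-0.293624) = -1.734842
H' = -(-1.734842) = 1.734842 ≈ 1.7348

1.7348


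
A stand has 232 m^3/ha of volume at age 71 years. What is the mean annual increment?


MAI = 232 / 71 = 3.2676 ≈ 3.27 m^3/ha/yr

3.27 m^3/ha/yr


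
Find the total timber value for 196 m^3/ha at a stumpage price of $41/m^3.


Value = 196 * 41 = $8036/ha

$8036/ha


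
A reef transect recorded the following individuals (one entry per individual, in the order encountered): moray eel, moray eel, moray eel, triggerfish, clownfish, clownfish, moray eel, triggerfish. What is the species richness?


Total individuals logged = 8
Distinct species (count of individuals): moray eel (4), triggerfish (2), clownfish (2)
Species richness = number of distinct species = 3

3


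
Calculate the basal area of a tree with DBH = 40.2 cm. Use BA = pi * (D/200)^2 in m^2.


D/200 = 40.2/200 = 0.201 m
(D/200)^2 = 0.201^2 = 0.040401
BA = 3.141593 * 0.040401 = 0.126923 ≈ 0.1269 m^2

0.1269 m^2


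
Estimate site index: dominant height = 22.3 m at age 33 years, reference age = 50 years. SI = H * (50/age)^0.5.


50/33 = 1.51515
(1.51515)^0.5 = 1.23091
SI = 22.3 * 1.23091 = 27.4493 ≈ 27.4 m

27.4 m


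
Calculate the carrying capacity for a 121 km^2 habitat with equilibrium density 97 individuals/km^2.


K = 97 * 121 = 11737 individuals

11737 individuals


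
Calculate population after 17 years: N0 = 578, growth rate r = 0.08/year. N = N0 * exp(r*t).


r*t = 0.08 * 17 = 1.36
exp(1.36) = 3.89619
N = 578 * 3.89619 = 2252.00 ≈ 2252

2252


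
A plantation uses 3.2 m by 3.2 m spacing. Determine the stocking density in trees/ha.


N = 10000 / 3.2^2 = 10000 / 10.24 = 976.563 ≈ 977 trees/ha

977 trees/ha


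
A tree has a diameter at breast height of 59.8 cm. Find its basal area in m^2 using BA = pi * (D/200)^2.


D/200 = 59.8/200 = 0.299 m
(D/200)^2 = 0.299^2 = 0.089401
BA = 3.141593 * 0.089401 = 0.280862 ≈ 0.2809 m^2

0.2809 m^2


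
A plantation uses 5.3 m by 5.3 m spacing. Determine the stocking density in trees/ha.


N = 10000 / 5.3^2 = 10000 / 28.09 = 355.999 ≈ 356 trees/ha

356 trees/ha


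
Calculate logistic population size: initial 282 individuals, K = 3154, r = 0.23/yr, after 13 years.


(K - N0)/N0 = (3154 - 282)/282 = 2872/282 = 10.1844
r*t = 0.23 * 13 = 2.99; exp(-2.99) = 0.0502874
10.1844 * 0.0502874 = 0.512147
1 + 0.512147 = 1.51215
N = 3154 / 1.51215 = 2085.77 ≈ 2086

2086


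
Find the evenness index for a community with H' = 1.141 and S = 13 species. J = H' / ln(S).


ln(13) = 2.56495
J = H' / ln(S) = 1.141 / 2.56495 = 0.444843 ≈ 0.4448

0.4448


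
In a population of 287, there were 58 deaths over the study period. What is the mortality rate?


Mortality rate = 58 / 287 = 0.202091 ≈ 0.2021

0.2021


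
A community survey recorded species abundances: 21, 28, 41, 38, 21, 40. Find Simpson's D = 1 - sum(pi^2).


Total N = 21 + 28 + 41 + 38 + 21 + 40 = 189
Per-species terms:
  p = 21/189 = 0.111111; p^2 = 0.111111^2 = 0.012346
  p = 28/189 = 0.148148; p^2 = 0.148148^2 = 0.021948
  p = 41/189 = 0.216931; p^2 = 0.216931^2 = 0.047059
  p = 38/189 = 0.201058; p^2 = 0.201058^2 = 0.040424
  p = 21/189 = 0.111111; p^2 = 0.111111^2 = 0.012346
  p = 40/189 = 0.211640; p^2 = 0.211640^2 = 0.044791
sum(p^2) = 0.012346 + 0.021948 + 0.047059 + 0.040424 + 0.012346 + 0.044791 = 0.178914
D = 1 - 0.178914 = 0.821086 ≈ 0.8211

0.8211


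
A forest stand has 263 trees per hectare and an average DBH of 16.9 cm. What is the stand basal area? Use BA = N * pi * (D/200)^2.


(D/200)^2 = (16.9/200)^2 = 0.0845^2 = 0.00714025
Individual BA = 3.141593 * 0.00714025 = 0.0224318 m^2
Stand BA = 263 * 0.0224318 = 5.89956 ≈ 5.90 m^2/ha

5.90 m^2/ha


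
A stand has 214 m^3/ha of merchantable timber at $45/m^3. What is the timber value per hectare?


Value = 214 * 45 = $9630/ha

$9630/ha


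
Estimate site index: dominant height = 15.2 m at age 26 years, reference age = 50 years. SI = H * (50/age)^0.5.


50/26 = 1.92308
(1.92308)^0.5 = 1.38675
SI = 15.2 * 1.38675 = 21.0786 ≈ 21.1 m

21.1 m


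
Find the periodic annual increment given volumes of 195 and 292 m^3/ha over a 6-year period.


PAI = (V2 - V1) / period = (292 - 195) / 6 = 97 / 6 = 16.1667 ≈ 16.17 m^3/ha/yr

16.17 m^3/ha/yr


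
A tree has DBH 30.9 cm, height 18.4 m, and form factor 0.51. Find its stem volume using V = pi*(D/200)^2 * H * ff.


(D/200)^2 = (30.9/200)^2 = 0.1545^2 = 0.02387025
BA = 3.141593 * 0.02387025 = 0.0749906 m^2
V = 0.0749906 * 18.4 * 0.51 = 0.703712 ≈ 0.704 m^3

0.704 m^3


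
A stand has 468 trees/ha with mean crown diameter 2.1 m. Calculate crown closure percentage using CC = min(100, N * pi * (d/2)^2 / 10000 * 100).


(d/2)^2 = (2.1/2)^2 = 1.05^2 = 1.1025
Crown area = 3.141593 * 1.1025 = 3.46361 m^2
N * area / 10000 * 100 = 468 * 3.46361 / 10000 * 100 = 16.2097
CC = min(100, 16.2097) = 16.2097 ≈ 16.2%

16.2%


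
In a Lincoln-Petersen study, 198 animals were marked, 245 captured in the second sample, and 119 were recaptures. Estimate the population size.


N = M * C / R = 198 * 245 / 119 = 48510 / 119 = 407.65 ≈ 408

408 individuals


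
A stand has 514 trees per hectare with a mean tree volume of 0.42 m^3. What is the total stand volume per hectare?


V_stand = 514 * 0.42 = 215.88 ≈ 215.9 m^3/ha

215.9 m^3/ha


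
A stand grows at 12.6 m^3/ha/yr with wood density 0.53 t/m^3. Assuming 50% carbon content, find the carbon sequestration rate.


C = 12.6 * 0.53 * 0.5 = 3.339 ≈ 3.34 t C/ha/yr

3.34 t C/ha/yr


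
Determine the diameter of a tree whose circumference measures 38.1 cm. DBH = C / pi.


DBH = C / pi = 38.1 / 3.141593 = 12.1276 ≈ 12.13 cm

12.13 cm


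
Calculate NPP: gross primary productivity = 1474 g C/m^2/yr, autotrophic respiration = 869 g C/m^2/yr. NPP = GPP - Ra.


NPP = GPP - Ra = 1474 - 869 = 605 g C/m^2/yr

605 g C/m^2/yr


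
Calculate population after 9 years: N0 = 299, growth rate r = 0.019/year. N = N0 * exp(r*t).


r*t = 0.019 * 9 = 0.171
exp(0.171) = 1.18649
N = 299 * 1.18649 = 354.761 ≈ 355

355


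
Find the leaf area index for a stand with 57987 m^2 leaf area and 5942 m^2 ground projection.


LAI = 57987 / 5942 = 9.7588 ≈ 9.76

9.76


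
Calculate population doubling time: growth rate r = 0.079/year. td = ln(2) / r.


td = ln(2) / 0.079 = 0.693147 / 0.079 = 8.77401 ≈ 8.8 years

8.8 years


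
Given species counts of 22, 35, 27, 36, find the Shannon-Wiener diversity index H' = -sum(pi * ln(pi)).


Total N = 22 + 35 + 27 + 36 = 120
Per-species terms:
  p = 22/120 = 0.183333; ln(p) = -1.696451; p*ln(p) = 0.183333 * (-1.696451) = -0.311015
  p = 35/120 = 0.291667; ln(p) = -1.232143; p*ln(p) = 0.291667 * (-1.232143) = -0.359375
  p = 27/120 = 0.225000; ln(p) = -1.491655; p*ln(p) = 0.225000 * (-1.491655) = -0.335622
  p = 36/120 = 0.300000; ln(p) = -1.203973; p*ln(p) = 0.300000 * (-1.203973) = -0.361192
sum(p*ln(p)) = (-0.311015) + (-0.359375) + (-0.335622) + (-0.361192) = -1.367204
H' = -(-1.367204) = 1.367204 ≈ 1.3672

1.3672


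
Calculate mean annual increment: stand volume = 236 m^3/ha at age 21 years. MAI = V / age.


MAI = 236 / 21 = 11.2381 ≈ 11.24 m^3/ha/yr

11.24 m^3/ha/yr


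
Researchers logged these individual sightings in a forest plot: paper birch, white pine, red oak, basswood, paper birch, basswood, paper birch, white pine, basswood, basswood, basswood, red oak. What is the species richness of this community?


Total individuals logged = 12
Distinct species (count of individuals): paper birch (3), white pine (2), red oak (2), basswood (5)
Species richness = number of distinct species = 4

4


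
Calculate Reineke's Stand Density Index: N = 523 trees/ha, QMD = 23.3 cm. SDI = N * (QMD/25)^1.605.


QMD/25 = 23.3/25 = 0.932
(0.932)^1.605 = exp(1.605 * ln(0.932)) = exp(1.605 * (-0.0704225)) = exp(-0.113028) = 0.893126
SDI = 523 * 0.893126 = 467.105 ≈ 467

467


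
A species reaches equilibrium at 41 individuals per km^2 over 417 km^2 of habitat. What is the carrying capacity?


K = 41 * 417 = 17097 individuals

17097 individuals


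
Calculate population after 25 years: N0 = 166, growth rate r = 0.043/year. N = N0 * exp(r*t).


r*t = 0.043 * 25 = 1.075
exp(1.075) = 2.92999
N = 166 * 2.92999 = 486.378 ≈ 486

486


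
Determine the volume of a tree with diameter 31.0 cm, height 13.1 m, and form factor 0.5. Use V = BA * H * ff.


(D/200)^2 = (31.0/200)^2 = 0.155^2 = 0.024025
BA = 3.141593 * 0.024025 = 0.0754768 m^2
V = 0.0754768 * 13.1 * 0.5 = 0.494373 ≈ 0.494 m^3

0.494 m^3


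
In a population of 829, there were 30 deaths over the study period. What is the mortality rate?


Mortality rate = 30 / 829 = 0.036188 ≈ 0.0362

0.0362


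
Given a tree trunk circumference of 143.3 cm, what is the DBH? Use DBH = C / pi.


DBH = C / pi = 143.3 / 3.141593 = 45.6138 ≈ 45.61 cm

45.61 cm
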